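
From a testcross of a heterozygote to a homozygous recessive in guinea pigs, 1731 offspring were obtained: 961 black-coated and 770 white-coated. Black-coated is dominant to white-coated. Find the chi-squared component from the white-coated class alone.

10.538

A testcross of a heterozygote (Aa × aa) gives a 1:1 phenotypic ratio.
Total ratio parts = 2. Expected numbers out of 1731:
  black-coated: 1731 × 1/2 = 865.5
  white-coated: 1731 × 1/2 = 865.5
Contribution of white-coated: (770 − 865.5)² / 865.5 = 10.5376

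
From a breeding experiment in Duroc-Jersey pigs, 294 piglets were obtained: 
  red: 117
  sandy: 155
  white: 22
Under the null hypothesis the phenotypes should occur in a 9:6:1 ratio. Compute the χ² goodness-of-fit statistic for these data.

33.029

Under the 9:6:1 hypothesis (Σ ratio = 16, N = 294):
  red: 294 × 9/16 = 165.375
  sandy: 294 × 6/16 = 110.25
  white: 294 × 1/16 = 18.375
χ² = Σ (O − E)² / E
  red: (117 − 165.375)² / 165.375 = 14.1505
  sandy: (155 − 110.25)² / 110.25 = 18.1638
  white: (22 − 18.375)² / 18.375 = 0.7151
χ² = 14.1505 + 18.1638 + 0.7151 = 33.0294 ≈ 33.029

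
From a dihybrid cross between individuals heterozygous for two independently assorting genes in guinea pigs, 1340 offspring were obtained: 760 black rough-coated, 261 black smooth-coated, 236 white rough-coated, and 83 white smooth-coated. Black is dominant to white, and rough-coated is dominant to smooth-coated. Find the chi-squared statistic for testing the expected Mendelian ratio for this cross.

1.363

A dihybrid F₂ with independent assortment and complete dominance at both loci gives a 9:3:3:1 phenotypic ratio.
The 9:3:3:1 ratio has 16 parts, so with N = 1340 the expected counts are:
  black rough-coated: 1340 × 9/16 = 753.75
  black smooth-coated: 1340 × 3/16 = 251.25
  white rough-coated: 1340 × 3/16 = 251.25
  white smooth-coated: 1340 × 1/16 = 83.75
χ² = Σ (O − E)² / E
  black rough-coated: (760 − 753.75)² / 753.75 = 0.0518
  black smooth-coated: (261 − 251.25)² / 251.25 = 0.3784
  white rough-coated: (236 − 251.25)² / 251.25 = 0.9256
  white smooth-coated: (83 − 83.75)² / 83.75 = 0.0067
χ² = 0.0518 + 0.3784 + 0.9256 + 0.0067 = 1.3625 ≈ 1.363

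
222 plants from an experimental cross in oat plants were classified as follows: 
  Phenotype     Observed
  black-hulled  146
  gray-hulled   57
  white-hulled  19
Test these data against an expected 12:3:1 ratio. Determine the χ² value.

10.096

Expected counts for N = 222 under a 12:3:1 ratio (total parts = 16):
  black-hulled: 222 × 12/16 = 166.5
  gray-hulled: 222 × 3/16 = 41.625
  white-hulled: 222 × 1/16 = 13.875
χ² = Σ (O − E)² / E
  black-hulled: (146 − 166.5)² / 166.5 = 2.5240
  gray-hulled: (57 − 41.625)² / 41.625 = 5.6791
  white-hulled: (19 − 13.875)² / 13.875 = 1.8930
χ² = 2.5240 + 5.6791 + 1.8930 = 10.0961 ≈ 10.096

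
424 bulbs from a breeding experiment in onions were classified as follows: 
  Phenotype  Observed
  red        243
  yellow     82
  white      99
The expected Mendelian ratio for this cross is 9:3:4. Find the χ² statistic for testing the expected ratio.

0.626

Expected counts for N = 424 under a 9:3:4 ratio (total parts = 16):
  red: 424 × 9/16 = 238.5
  yellow: 424 × 3/16 = 79.5
  white: 424 × 4/16 = 106
χ² = Σ (O − E)² / E
  red: (243 − 238.5)² / 238.5 = 0.0849
  yellow: (82 − 79.5)² / 79.5 = 0.0786
  white: (99 − 106)² / 106 = 0.4623
χ² = 0.0849 + 0.0786 + 0.4623 = 0.6258 ≈ 0.626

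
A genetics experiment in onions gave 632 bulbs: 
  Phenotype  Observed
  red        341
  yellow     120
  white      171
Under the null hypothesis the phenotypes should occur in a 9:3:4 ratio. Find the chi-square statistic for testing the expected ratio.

Total ratio parts = 16. Expected numbers out of 632:
  red: 632 × 9/16 = 355.5
  yellow: 632 × 3/16 = 118.5
  white: 632 × 4/16 = 158
χ² = Σ (O − E)² / E
  red: (341 − 355.5)² / 355.5 = 0.5914
  yellow: (120 − 118.5)² / 118.5 = 0.0190
  white: (171 − 158)² / 158 = 1.0696
χ² = 0.5914 + 0.0190 + 1.0696 = 1.680

1.680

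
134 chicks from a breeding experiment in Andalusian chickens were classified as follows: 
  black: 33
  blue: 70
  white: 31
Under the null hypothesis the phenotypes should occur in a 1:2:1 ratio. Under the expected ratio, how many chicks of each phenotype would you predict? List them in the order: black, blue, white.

33.5, 67, 33.5

Total ratio parts = 4. Expected numbers out of 134:
  black: 134 × 1/4 = 33.5
  blue: 134 × 2/4 = 67
  white: 134 × 1/4 = 33.5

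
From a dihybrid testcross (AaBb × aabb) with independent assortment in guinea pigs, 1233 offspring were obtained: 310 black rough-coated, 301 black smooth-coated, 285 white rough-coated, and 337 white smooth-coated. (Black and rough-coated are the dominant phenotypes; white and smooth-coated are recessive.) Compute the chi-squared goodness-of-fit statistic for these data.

A dihybrid testcross with independent assortment gives a 1:1:1:1 ratio.
Expected counts for N = 1233 under a 1:1:1:1 ratio (total parts = 4):
  black rough-coated: 1233 × 1/4 = 308.25
  black smooth-coated: 1233 × 1/4 = 308.25
  white rough-coated: 1233 × 1/4 = 308.25
  white smooth-coated: 1233 × 1/4 = 308.25
χ² = Σ (O − E)² / E
  black rough-coated: (310 − 308.25)² / 308.25 = 0.0099
  black smooth-coated: (301 − 308.25)² / 308.25 = 0.1705
  white rough-coated: (285 − 308.25)² / 308.25 = 1.7536
  white smooth-coated: (337 − 308.25)² / 308.25 = 2.6815
χ² = 0.0099 + 0.1705 + 1.7536 + 2.6815 = 4.6155 ≈ 4.616

4.616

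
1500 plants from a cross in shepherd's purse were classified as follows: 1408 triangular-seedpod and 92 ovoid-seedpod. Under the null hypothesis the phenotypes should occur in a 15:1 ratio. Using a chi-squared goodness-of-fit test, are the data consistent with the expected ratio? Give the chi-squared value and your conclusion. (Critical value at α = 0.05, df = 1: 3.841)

0.035; consistent

The 15:1 ratio has 16 parts, so with N = 1500 the expected counts are:
  triangular-seedpod: 1500 × 15/16 = 1406.25
  ovoid-seedpod: 1500 × 1/16 = 93.75
χ² = Σ (O − E)² / E
  triangular-seedpod: (1408 − 1406.25)² / 1406.25 = 0.0022
  ovoid-seedpod: (92 − 93.75)² / 93.75 = 0.0327
χ² = 0.0022 + 0.0327 = 0.0349 ≈ 0.035
Degrees of freedom = 2 − 1 = 1; critical value at α = 0.05 is 3.841.
Since 0.035 < 3.841, we fail to reject the null hypothesis — the data are consistent with the 15:1 ratio.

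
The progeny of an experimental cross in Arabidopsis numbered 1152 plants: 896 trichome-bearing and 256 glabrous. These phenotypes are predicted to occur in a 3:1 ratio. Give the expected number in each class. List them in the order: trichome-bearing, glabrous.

Total ratio parts = 4. Expected numbers out of 1152:
  trichome-bearing: 1152 × 3/4 = 864
  glabrous: 1152 × 1/4 = 288

864, 288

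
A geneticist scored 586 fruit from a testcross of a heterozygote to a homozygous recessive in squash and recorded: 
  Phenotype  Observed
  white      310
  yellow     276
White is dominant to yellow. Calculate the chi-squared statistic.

1.973

A testcross of a heterozygote (Aa × aa) gives a 1:1 phenotypic ratio.
Under the 1:1 hypothesis (Σ ratio = 2, N = 586):
  white: 586 × 1/2 = 293
  yellow: 586 × 1/2 = 293
χ² = Σ (O − E)² / E
  white: (310 − 293)² / 293 = 0.9863
  yellow: (276 − 293)² / 293 = 0.9863
χ² = 0.9863 + 0.9863 = 1.9726 ≈ 1.973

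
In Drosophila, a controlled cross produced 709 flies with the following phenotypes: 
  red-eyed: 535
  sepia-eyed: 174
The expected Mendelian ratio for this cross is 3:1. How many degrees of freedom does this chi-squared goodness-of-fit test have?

1

A goodness-of-fit test with 2 phenotype classes has df = 2 − 1 = 1.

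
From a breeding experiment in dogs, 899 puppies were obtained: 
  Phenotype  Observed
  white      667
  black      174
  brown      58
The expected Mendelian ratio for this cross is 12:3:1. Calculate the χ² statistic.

Total ratio parts = 16. Expected numbers out of 899:
  white: 899 × 12/16 = 674.25
  black: 899 × 3/16 = 168.5625
  brown: 899 × 1/16 = 56.1875
χ² = Σ (O − E)² / E
  white: (667 − 674.25)² / 674.25 = 0.0780
  black: (174 − 168.5625)² / 168.5625 = 0.1754
  brown: (58 − 56.1875)² / 56.1875 = 0.0585
χ² = 0.0780 + 0.1754 + 0.0585 = 0.3119 ≈ 0.312

0.312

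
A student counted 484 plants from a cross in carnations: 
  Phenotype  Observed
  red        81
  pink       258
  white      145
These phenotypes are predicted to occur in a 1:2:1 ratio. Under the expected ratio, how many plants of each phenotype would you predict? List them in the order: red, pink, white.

Total ratio parts = 4. Expected numbers out of 484:
  red: 484 × 1/4 = 121
  pink: 484 × 2/4 = 242
  white: 484 × 1/4 = 121

121, 242, 121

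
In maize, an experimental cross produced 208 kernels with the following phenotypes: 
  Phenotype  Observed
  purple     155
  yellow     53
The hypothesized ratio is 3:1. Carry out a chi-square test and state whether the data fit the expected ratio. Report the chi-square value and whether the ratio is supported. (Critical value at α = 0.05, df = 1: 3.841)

Under the 3:1 hypothesis (Σ ratio = 4, N = 208):
  purple: 208 × 3/4 = 156
  yellow: 208 × 1/4 = 52
χ² = Σ (O − E)² / E
  purple: (155 − 156)² / 156 = 0.0064
  yellow: (53 − 52)² / 52 = 0.0192
χ² = 0.0064 + 0.0192 = 0.0256 ≈ 0.026
Degrees of freedom = 2 − 1 = 1; critical value at α = 0.05 is 3.841.
Since 0.026 < 3.841, we fail to reject the null hypothesis — the data are consistent with the 3:1 ratio.

0.026; consistent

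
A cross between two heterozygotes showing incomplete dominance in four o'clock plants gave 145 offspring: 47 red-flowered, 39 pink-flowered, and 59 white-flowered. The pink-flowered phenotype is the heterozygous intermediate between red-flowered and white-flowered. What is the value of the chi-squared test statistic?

With incomplete dominance, a heterozygote × heterozygote cross gives a 1:2:1 phenotypic ratio.
Expected counts for N = 145 under a 1:2:1 ratio (total parts = 4):
  red-flowered: 145 × 1/4 = 36.25
  pink-flowered: 145 × 2/4 = 72.5
  white-flowered: 145 × 1/4 = 36.25
χ² = Σ (O − E)² / E
  red-flowered: (47 − 36.25)² / 36.25 = 3.1879
  pink-flowered: (39 − 72.5)² / 72.5 = 15.4793
  white-flowered: (59 − 36.25)² / 36.25 = 14.2776
χ² = 3.1879 + 15.4793 + 14.2776 = 32.9448 ≈ 32.945

32.945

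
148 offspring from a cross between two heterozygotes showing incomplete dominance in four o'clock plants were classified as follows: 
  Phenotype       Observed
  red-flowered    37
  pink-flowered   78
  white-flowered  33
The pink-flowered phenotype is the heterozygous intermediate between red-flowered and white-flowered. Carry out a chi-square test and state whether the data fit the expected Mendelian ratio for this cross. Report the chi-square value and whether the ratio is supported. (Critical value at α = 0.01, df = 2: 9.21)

With incomplete dominance, a heterozygote × heterozygote cross gives a 1:2:1 phenotypic ratio.
Under the 1:2:1 hypothesis (Σ ratio = 4, N = 148):
  red-flowered: 148 × 1/4 = 37
  pink-flowered: 148 × 2/4 = 74
  white-flowered: 148 × 1/4 = 37
χ² = Σ (O − E)² / E
  red-flowered: (37 − 37)² / 37 = 0.0000
  pink-flowered: (78 − 74)² / 74 = 0.2162
  white-flowered: (33 − 37)² / 37 = 0.4324
χ² = 0.0000 + 0.2162 + 0.4324 = 0.6486 ≈ 0.649
Degrees of freedom = 3 − 1 = 2; critical value at α = 0.01 is 9.21.
Since 0.649 < 9.21, we fail to reject the null hypothesis — the data are consistent with the 1:2:1 ratio.

0.649; consistent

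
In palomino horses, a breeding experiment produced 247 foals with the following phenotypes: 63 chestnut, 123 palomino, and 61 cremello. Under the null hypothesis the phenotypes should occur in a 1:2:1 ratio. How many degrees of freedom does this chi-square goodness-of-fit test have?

A goodness-of-fit test with 3 phenotype classes has df = 3 − 1 = 2.

2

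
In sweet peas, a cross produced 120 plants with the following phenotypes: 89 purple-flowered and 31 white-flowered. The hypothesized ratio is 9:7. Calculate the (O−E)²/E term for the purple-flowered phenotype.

6.848

Expected counts for N = 120 under a 9:7 ratio (total parts = 16):
  purple-flowered: 120 × 9/16 = 67.5
  white-flowered: 120 × 7/16 = 52.5
Contribution of purple-flowered: (89 − 67.5)² / 67.5 = 6.8481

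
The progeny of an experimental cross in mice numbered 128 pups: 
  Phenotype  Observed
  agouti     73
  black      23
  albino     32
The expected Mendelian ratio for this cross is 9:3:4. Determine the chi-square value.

0.056

Total ratio parts = 16. Expected numbers out of 128:
  agouti: 128 × 9/16 = 72
  black: 128 × 3/16 = 24
  albino: 128 × 4/16 = 32
χ² = Σ (O − E)² / E
  agouti: (73 − 72)² / 72 = 0.0139
  black: (23 − 24)² / 24 = 0.0417
  albino: (32 − 32)² / 32 = 0.0000
χ² = 0.0139 + 0.0417 + 0.0000 = 0.0556 ≈ 0.056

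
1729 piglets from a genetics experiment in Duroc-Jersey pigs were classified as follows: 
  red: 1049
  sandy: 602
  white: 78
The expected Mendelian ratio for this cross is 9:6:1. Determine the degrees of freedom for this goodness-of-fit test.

A goodness-of-fit test with 3 phenotype classes has df = 3 − 1 = 2.

2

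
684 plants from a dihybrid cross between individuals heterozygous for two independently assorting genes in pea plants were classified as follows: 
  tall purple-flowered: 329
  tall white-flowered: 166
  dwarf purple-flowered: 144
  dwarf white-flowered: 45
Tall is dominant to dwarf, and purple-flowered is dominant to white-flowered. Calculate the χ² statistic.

21.242

A dihybrid F₂ with independent assortment and complete dominance at both loci gives a 9:3:3:1 phenotypic ratio.
Total ratio parts = 16. Expected numbers out of 684:
  tall purple-flowered: 684 × 9/16 = 384.75
  tall white-flowered: 684 × 3/16 = 128.25
  dwarf purple-flowered: 684 × 3/16 = 128.25
  dwarf white-flowered: 684 × 1/16 = 42.75
χ² = Σ (O − E)² / E
  tall purple-flowered: (329 − 384.75)² / 384.75 = 8.0781
  tall white-flowered: (166 − 128.25)² / 128.25 = 11.1116
  dwarf purple-flowered: (144 − 128.25)² / 128.25 = 1.9342
  dwarf white-flowered: (45 − 42.75)² / 42.75 = 0.1184
χ² = 8.0781 + 11.1116 + 1.9342 + 0.1184 = 21.2423 ≈ 21.242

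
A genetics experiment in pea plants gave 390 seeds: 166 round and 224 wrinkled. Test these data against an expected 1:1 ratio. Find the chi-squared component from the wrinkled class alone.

4.313

Total ratio parts = 2. Expected numbers out of 390:
  round: 390 × 1/2 = 195
  wrinkled: 390 × 1/2 = 195
Contribution of wrinkled: (224 − 195)² / 195 = 4.3128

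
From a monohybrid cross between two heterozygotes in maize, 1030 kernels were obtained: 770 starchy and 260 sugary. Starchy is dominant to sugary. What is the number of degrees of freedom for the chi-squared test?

For a monohybrid cross between heterozygotes with complete dominance, the expected phenotypic ratio is 3:1.
A goodness-of-fit test with 2 phenotype classes has df = 2 − 1 = 1.

1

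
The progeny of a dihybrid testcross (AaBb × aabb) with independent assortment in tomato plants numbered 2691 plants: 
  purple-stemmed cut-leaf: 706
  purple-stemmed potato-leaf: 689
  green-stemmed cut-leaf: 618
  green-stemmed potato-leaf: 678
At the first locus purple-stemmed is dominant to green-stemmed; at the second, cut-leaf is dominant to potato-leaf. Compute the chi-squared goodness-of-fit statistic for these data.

6.533

A dihybrid testcross with independent assortment gives a 1:1:1:1 ratio.
Expected counts for N = 2691 under a 1:1:1:1 ratio (total parts = 4):
  purple-stemmed cut-leaf: 2691 × 1/4 = 672.75
  purple-stemmed potato-leaf: 2691 × 1/4 = 672.75
  green-stemmed cut-leaf: 2691 × 1/4 = 672.75
  green-stemmed potato-leaf: 2691 × 1/4 = 672.75
χ² = Σ (O − E)² / E
  purple-stemmed cut-leaf: (706 − 672.75)² / 672.75 = 1.6433
  purple-stemmed potato-leaf: (689 − 672.75)² / 672.75 = 0.3925
  green-stemmed cut-leaf: (618 − 672.75)² / 672.75 = 4.4557
  green-stemmed potato-leaf: (678 − 672.75)² / 672.75 = 0.0410
χ² = 1.6433 + 0.3925 + 4.4557 + 0.0410 = 6.5325 ≈ 6.533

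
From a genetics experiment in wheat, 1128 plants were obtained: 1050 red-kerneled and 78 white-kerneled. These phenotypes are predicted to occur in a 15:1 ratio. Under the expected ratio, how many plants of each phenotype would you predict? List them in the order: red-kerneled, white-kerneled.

Expected counts for N = 1128 under a 15:1 ratio (total parts = 16):
  red-kerneled: 1128 × 15/16 = 1057.5
  white-kerneled: 1128 × 1/16 = 70.5

1057.5, 70.5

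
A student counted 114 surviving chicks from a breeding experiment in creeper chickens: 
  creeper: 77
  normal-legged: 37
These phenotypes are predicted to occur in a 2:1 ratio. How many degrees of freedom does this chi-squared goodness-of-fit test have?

1

A goodness-of-fit test with 2 phenotype classes has df = 2 − 1 = 1.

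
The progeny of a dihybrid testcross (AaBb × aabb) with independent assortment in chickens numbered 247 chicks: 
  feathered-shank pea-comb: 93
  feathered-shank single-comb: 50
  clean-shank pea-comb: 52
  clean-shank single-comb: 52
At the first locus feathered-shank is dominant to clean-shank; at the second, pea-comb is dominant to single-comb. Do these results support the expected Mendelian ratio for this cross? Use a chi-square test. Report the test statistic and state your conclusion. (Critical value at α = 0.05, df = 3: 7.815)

A dihybrid testcross with independent assortment gives a 1:1:1:1 ratio.
Total ratio parts = 4. Expected numbers out of 247:
  feathered-shank pea-comb: 247 × 1/4 = 61.75
  feathered-shank single-comb: 247 × 1/4 = 61.75
  clean-shank pea-comb: 247 × 1/4 = 61.75
  clean-shank single-comb: 247 × 1/4 = 61.75
χ² = Σ (O − E)² / E
  feathered-shank pea-comb: (93 − 61.75)² / 61.75 = 15.8148
  feathered-shank single-comb: (50 − 61.75)² / 61.75 = 2.2358
  clean-shank pea-comb: (52 − 61.75)² / 61.75 = 1.5395
  clean-shank single-comb: (52 − 61.75)² / 61.75 = 1.5395
χ² = 15.8148 + 2.2358 + 1.5395 + 1.5395 = 21.1296 ≈ 21.130
Degrees of freedom = 4 − 1 = 3; critical value at α = 0.05 is 7.815.
Since 21.130 > 7.815, we reject the null hypothesis — the data do not fit the 1:1:1:1 ratio.

21.130; not consistent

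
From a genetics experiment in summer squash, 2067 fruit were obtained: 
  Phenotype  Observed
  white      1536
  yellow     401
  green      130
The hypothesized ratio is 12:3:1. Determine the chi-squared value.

0.602

The 12:3:1 ratio has 16 parts, so with N = 2067 the expected counts are:
  white: 2067 × 12/16 = 1550.25
  yellow: 2067 × 3/16 = 387.5625
  green: 2067 × 1/16 = 129.1875
χ² = Σ (O − E)² / E
  white: (1536 − 1550.25)² / 1550.25 = 0.1310
  yellow: (401 − 387.5625)² / 387.5625 = 0.4659
  green: (130 − 129.1875)² / 129.1875 = 0.0051
χ² = 0.1310 + 0.4659 + 0.0051 = 0.602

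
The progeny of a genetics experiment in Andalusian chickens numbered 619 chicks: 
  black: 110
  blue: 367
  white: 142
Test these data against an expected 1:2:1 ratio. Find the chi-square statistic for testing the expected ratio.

24.674

Under the 1:2:1 hypothesis (Σ ratio = 4, N = 619):
  black: 619 × 1/4 = 154.75
  blue: 619 × 2/4 = 309.5
  white: 619 × 1/4 = 154.75
χ² = Σ (O − E)² / E
  black: (110 − 154.75)² / 154.75 = 12.9406
  blue: (367 − 309.5)² / 309.5 = 10.6826
  white: (142 − 154.75)² / 154.75 = 1.0505
χ² = 12.9406 + 10.6826 + 1.0505 = 24.6737 ≈ 24.674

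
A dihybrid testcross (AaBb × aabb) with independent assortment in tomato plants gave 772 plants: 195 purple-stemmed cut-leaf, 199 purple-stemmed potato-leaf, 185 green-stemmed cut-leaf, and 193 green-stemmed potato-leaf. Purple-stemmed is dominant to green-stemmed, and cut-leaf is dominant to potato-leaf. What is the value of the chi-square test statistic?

0.539

A dihybrid testcross with independent assortment gives a 1:1:1:1 ratio.
The 1:1:1:1 ratio has 4 parts, so with N = 772 the expected counts are:
  purple-stemmed cut-leaf: 772 × 1/4 = 193
  purple-stemmed potato-leaf: 772 × 1/4 = 193
  green-stemmed cut-leaf: 772 × 1/4 = 193
  green-stemmed potato-leaf: 772 × 1/4 = 193
χ² = Σ (O − E)² / E
  purple-stemmed cut-leaf: (195 − 193)² / 193 = 0.0207
  purple-stemmed potato-leaf: (199 − 193)² / 193 = 0.1865
  green-stemmed cut-leaf: (185 − 193)² / 193 = 0.3316
  green-stemmed potato-leaf: (193 − 193)² / 193 = 0.0000
χ² = 0.0207 + 0.1865 + 0.3316 + 0.0000 = 0.5388 ≈ 0.539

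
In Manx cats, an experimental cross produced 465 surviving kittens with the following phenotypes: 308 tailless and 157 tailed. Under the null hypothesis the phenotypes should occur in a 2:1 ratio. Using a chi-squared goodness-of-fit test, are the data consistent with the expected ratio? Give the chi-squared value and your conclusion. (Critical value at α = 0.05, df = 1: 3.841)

0.039; consistent

Total ratio parts = 3. Expected numbers out of 465:
  tailless: 465 × 2/3 = 310
  tailed: 465 × 1/3 = 155
χ² = Σ (O − E)² / E
  tailless: (308 − 310)² / 310 = 0.0129
  tailed: (157 − 155)² / 155 = 0.0258
χ² = 0.0129 + 0.0258 = 0.0387 ≈ 0.039
Degrees of freedom = 2 − 1 = 1; critical value at α = 0.05 is 3.841.
Since 0.039 < 3.841, we fail to reject the null hypothesis — the data are consistent with the 2:1 ratio.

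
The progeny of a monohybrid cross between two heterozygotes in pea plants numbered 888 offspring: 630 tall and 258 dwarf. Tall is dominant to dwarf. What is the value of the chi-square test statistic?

For a monohybrid cross between heterozygotes with complete dominance, the expected phenotypic ratio is 3:1.
The 3:1 ratio has 4 parts, so with N = 888 the expected counts are:
  tall: 888 × 3/4 = 666
  dwarf: 888 × 1/4 = 222
χ² = Σ (O − E)² / E
  tall: (630 − 666)² / 666 = 1.9459
  dwarf: (258 − 222)² / 222 = 5.8378
χ² = 1.9459 + 5.8378 = 7.7837 ≈ 7.784

7.784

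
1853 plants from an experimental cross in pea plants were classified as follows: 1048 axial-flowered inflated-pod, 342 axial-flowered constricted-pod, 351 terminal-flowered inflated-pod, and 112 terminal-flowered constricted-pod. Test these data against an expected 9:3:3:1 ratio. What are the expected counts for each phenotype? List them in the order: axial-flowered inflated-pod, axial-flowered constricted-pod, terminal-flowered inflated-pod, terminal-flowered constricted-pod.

1042.3125, 347.4375, 347.4375, 115.8125

Expected counts for N = 1853 under a 9:3:3:1 ratio (total parts = 16):
  axial-flowered inflated-pod: 1853 × 9/16 = 1042.3125
  axial-flowered constricted-pod: 1853 × 3/16 = 347.4375
  terminal-flowered inflated-pod: 1853 × 3/16 = 347.4375
  terminal-flowered constricted-pod: 1853 × 1/16 = 115.8125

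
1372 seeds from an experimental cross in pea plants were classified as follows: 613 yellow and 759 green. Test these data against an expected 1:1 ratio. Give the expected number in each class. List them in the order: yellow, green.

686, 686

Expected counts for N = 1372 under a 1:1 ratio (total parts = 2):
  yellow: 1372 × 1/2 = 686
  green: 1372 × 1/2 = 686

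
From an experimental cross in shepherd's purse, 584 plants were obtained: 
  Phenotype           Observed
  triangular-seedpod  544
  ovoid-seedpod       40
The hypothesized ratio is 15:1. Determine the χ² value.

Total ratio parts = 16. Expected numbers out of 584:
  triangular-seedpod: 584 × 15/16 = 547.5
  ovoid-seedpod: 584 × 1/16 = 36.5
χ² = Σ (O − E)² / E
  triangular-seedpod: (544 − 547.5)² / 547.5 = 0.0224
  ovoid-seedpod: (40 − 36.5)² / 36.5 = 0.3356
χ² = 0.0224 + 0.3356 = 0.358

0.358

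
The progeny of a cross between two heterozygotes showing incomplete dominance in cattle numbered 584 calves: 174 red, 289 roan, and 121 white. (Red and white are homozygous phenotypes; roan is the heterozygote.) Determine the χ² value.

9.682

With incomplete dominance, a heterozygote × heterozygote cross gives a 1:2:1 phenotypic ratio.
Total ratio parts = 4. Expected numbers out of 584:
  red: 584 × 1/4 = 146
  roan: 584 × 2/4 = 292
  white: 584 × 1/4 = 146
χ² = Σ (O − E)² / E
  red: (174 − 146)² / 146 = 5.3699
  roan: (289 − 292)² / 292 = 0.0308
  white: (121 − 146)² / 146 = 4.2808
χ² = 5.3699 + 0.0308 + 4.2808 = 9.6815 ≈ 9.682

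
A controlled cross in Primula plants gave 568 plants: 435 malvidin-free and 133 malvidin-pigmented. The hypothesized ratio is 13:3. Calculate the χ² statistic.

Expected counts for N = 568 under a 13:3 ratio (total parts = 16):
  malvidin-free: 568 × 13/16 = 461.5
  malvidin-pigmented: 568 × 3/16 = 106.5
χ² = Σ (O − E)² / E
  malvidin-free: (435 − 461.5)² / 461.5 = 1.5217
  malvidin-pigmented: (133 − 106.5)² / 106.5 = 6.5939
χ² = 1.5217 + 6.5939 = 8.1156 ≈ 8.116

8.116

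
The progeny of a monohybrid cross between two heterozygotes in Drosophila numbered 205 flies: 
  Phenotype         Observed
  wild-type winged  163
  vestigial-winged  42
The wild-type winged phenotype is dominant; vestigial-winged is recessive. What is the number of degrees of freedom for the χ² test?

1

For a monohybrid cross between heterozygotes with complete dominance, the expected phenotypic ratio is 3:1.
A goodness-of-fit test with 2 phenotype classes has df = 2 − 1 = 1.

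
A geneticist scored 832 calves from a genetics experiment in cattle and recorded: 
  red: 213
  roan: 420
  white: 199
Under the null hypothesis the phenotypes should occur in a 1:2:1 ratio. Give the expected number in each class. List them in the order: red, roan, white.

Total ratio parts = 4. Expected numbers out of 832:
  red: 832 × 1/4 = 208
  roan: 832 × 2/4 = 416
  white: 832 × 1/4 = 208

208, 416, 208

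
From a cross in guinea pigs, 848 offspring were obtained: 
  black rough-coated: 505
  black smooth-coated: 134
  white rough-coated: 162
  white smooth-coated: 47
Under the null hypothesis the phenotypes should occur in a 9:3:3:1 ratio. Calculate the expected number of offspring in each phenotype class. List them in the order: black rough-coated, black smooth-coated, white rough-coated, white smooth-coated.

477, 159, 159, 53

Under the 9:3:3:1 hypothesis (Σ ratio = 16, N = 848):
  black rough-coated: 848 × 9/16 = 477
  black smooth-coated: 848 × 3/16 = 159
  white rough-coated: 848 × 3/16 = 159
  white smooth-coated: 848 × 1/16 = 53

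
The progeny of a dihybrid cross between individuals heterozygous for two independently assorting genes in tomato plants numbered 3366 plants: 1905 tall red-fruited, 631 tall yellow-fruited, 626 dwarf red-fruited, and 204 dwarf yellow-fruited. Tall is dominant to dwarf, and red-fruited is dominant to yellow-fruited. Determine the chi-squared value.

A dihybrid F₂ with independent assortment and complete dominance at both loci gives a 9:3:3:1 phenotypic ratio.
Expected counts for N = 3366 under a 9:3:3:1 ratio (total parts = 16):
  tall red-fruited: 3366 × 9/16 = 1893.375
  tall yellow-fruited: 3366 × 3/16 = 631.125
  dwarf red-fruited: 3366 × 3/16 = 631.125
  dwarf yellow-fruited: 3366 × 1/16 = 210.375
χ² = Σ (O − E)² / E
  tall red-fruited: (1905 − 1893.375)² / 1893.375 = 0.0714
  tall yellow-fruited: (631 − 631.125)² / 631.125 = 0.0000
  dwarf red-fruited: (626 − 631.125)² / 631.125 = 0.0416
  dwarf yellow-fruited: (204 − 210.375)² / 210.375 = 0.1932
χ² = 0.0714 + 0.0000 + 0.0416 + 0.1932 = 0.3062 ≈ 0.306

0.306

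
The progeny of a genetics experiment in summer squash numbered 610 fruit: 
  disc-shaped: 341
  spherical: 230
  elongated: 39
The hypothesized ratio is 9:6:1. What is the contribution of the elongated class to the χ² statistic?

The 9:6:1 ratio has 16 parts, so with N = 610 the expected counts are:
  disc-shaped: 610 × 9/16 = 343.125
  spherical: 610 × 6/16 = 228.75
  elongated: 610 × 1/16 = 38.125
Contribution of elongated: (39 − 38.125)² / 38.125 = 0.0201

0.020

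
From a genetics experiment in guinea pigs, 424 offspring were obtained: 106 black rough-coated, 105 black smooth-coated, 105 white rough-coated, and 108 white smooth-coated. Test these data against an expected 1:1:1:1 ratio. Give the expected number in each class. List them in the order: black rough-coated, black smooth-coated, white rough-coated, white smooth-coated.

Expected counts for N = 424 under a 1:1:1:1 ratio (total parts = 4):
  black rough-coated: 424 × 1/4 = 106
  black smooth-coated: 424 × 1/4 = 106
  white rough-coated: 424 × 1/4 = 106
  white smooth-coated: 424 × 1/4 = 106

106, 106, 106, 106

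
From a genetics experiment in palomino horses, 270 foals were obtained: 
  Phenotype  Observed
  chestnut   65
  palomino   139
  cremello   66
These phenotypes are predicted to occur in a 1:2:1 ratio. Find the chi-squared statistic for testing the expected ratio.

Total ratio parts = 4. Expected numbers out of 270:
  chestnut: 270 × 1/4 = 67.5
  palomino: 270 × 2/4 = 135
  cremello: 270 × 1/4 = 67.5
χ² = Σ (O − E)² / E
  chestnut: (65 − 67.5)² / 67.5 = 0.0926
  palomino: (139 − 135)² / 135 = 0.1185
  cremello: (66 − 67.5)² / 67.5 = 0.0333
χ² = 0.0926 + 0.1185 + 0.0333 = 0.2444 ≈ 0.244

0.244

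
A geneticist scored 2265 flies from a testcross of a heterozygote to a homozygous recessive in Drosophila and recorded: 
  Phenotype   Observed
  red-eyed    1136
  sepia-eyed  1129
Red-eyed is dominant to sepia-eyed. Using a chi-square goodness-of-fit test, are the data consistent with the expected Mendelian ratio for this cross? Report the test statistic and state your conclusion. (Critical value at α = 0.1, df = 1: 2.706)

0.022; consistent

A testcross of a heterozygote (Aa × aa) gives a 1:1 phenotypic ratio.
Expected counts for N = 2265 under a 1:1 ratio (total parts = 2):
  red-eyed: 2265 × 1/2 = 1132.5
  sepia-eyed: 2265 × 1/2 = 1132.5
χ² = Σ (O − E)² / E
  red-eyed: (1136 − 1132.5)² / 1132.5 = 0.0108
  sepia-eyed: (1129 − 1132.5)² / 1132.5 = 0.0108
χ² = 0.0108 + 0.0108 = 0.0216 ≈ 0.022
Degrees of freedom = 2 − 1 = 1; critical value at α = 0.1 is 2.706.
Since 0.022 < 2.706, we fail to reject the null hypothesis — the data are consistent with the 1:1 ratio.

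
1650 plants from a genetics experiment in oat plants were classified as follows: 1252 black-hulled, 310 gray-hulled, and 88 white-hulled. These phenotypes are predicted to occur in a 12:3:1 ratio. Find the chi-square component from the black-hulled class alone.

0.170

Under the 12:3:1 hypothesis (Σ ratio = 16, N = 1650):
  black-hulled: 1650 × 12/16 = 1237.5
  gray-hulled: 1650 × 3/16 = 309.375
  white-hulled: 1650 × 1/16 = 103.125
Contribution of black-hulled: (1252 − 1237.5)² / 1237.5 = 0.1699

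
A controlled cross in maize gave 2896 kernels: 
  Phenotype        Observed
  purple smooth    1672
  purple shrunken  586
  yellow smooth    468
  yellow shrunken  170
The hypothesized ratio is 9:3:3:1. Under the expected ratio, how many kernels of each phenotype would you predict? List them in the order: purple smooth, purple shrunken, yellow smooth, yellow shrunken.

1629, 543, 543, 181

Expected counts for N = 2896 under a 9:3:3:1 ratio (total parts = 16):
  purple smooth: 2896 × 9/16 = 1629
  purple shrunken: 2896 × 3/16 = 543
  yellow smooth: 2896 × 3/16 = 543
  yellow shrunken: 2896 × 1/16 = 181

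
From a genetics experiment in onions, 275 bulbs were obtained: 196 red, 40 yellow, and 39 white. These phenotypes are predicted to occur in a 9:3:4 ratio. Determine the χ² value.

26.500

Under the 9:3:4 hypothesis (Σ ratio = 16, N = 275):
  red: 275 × 9/16 = 154.6875
  yellow: 275 × 3/16 = 51.5625
  white: 275 × 4/16 = 68.75
χ² = Σ (O − E)² / E
  red: (196 − 154.6875)² / 154.6875 = 11.0334
  yellow: (40 − 51.5625)² / 51.5625 = 2.5928
  white: (39 − 68.75)² / 68.75 = 12.8736
χ² = 11.0334 + 2.5928 + 12.8736 = 26.4998 ≈ 26.500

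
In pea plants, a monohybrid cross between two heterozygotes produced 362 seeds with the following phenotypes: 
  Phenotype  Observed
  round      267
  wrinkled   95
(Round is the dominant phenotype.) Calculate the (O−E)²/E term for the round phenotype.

For a monohybrid cross between heterozygotes with complete dominance, the expected phenotypic ratio is 3:1.
Total ratio parts = 4. Expected numbers out of 362:
  round: 362 × 3/4 = 271.5
  wrinkled: 362 × 1/4 = 90.5
Contribution of round: (267 − 271.5)² / 271.5 = 0.0746

0.075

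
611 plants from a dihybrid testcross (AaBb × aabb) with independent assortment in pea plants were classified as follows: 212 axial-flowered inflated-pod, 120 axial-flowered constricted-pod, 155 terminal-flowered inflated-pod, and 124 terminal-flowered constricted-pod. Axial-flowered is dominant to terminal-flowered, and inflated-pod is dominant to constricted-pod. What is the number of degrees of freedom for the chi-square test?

A dihybrid testcross with independent assortment gives a 1:1:1:1 ratio.
A goodness-of-fit test with 4 phenotype classes has df = 4 − 1 = 3.

3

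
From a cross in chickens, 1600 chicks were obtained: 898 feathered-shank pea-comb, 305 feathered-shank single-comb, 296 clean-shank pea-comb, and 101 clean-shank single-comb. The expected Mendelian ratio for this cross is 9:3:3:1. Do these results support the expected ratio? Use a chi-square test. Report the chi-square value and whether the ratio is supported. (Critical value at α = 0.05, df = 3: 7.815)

Expected counts for N = 1600 under a 9:3:3:1 ratio (total parts = 16):
  feathered-shank pea-comb: 1600 × 9/16 = 900
  feathered-shank single-comb: 1600 × 3/16 = 300
  clean-shank pea-comb: 1600 × 3/16 = 300
  clean-shank single-comb: 1600 × 1/16 = 100
χ² = Σ (O − E)² / E
  feathered-shank pea-comb: (898 − 900)² / 900 = 0.0044
  feathered-shank single-comb: (305 − 300)² / 300 = 0.0833
  clean-shank pea-comb: (296 − 300)² / 300 = 0.0533
  clean-shank single-comb: (101 − 100)² / 100 = 0.0100
χ² = 0.0044 + 0.0833 + 0.0533 + 0.0100 = 0.151
Degrees of freedom = 4 − 1 = 3; critical value at α = 0.05 is 7.815.
Since 0.151 < 7.815, we fail to reject the null hypothesis — the data are consistent with the 9:3:3:1 ratio.

0.151; consistent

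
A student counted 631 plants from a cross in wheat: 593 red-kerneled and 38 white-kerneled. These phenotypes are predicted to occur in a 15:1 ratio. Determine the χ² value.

0.056

The 15:1 ratio has 16 parts, so with N = 631 the expected counts are:
  red-kerneled: 631 × 15/16 = 591.5625
  white-kerneled: 631 × 1/16 = 39.4375
χ² = Σ (O − E)² / E
  red-kerneled: (593 − 591.5625)² / 591.5625 = 0.0035
  white-kerneled: (38 − 39.4375)² / 39.4375 = 0.0524
χ² = 0.0035 + 0.0524 = 0.0559 ≈ 0.056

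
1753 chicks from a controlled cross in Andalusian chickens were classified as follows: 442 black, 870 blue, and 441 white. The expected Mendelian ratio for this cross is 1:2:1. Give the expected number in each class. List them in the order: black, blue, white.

438.25, 876.5, 438.25

Expected counts for N = 1753 under a 1:2:1 ratio (total parts = 4):
  black: 1753 × 1/4 = 438.25
  blue: 1753 × 2/4 = 876.5
  white: 1753 × 1/4 = 438.25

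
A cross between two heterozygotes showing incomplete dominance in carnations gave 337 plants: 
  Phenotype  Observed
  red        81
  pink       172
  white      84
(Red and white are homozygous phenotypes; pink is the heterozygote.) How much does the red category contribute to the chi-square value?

0.125

With incomplete dominance, a heterozygote × heterozygote cross gives a 1:2:1 phenotypic ratio.
Expected counts for N = 337 under a 1:2:1 ratio (total parts = 4):
  red: 337 × 1/4 = 84.25
  pink: 337 × 2/4 = 168.5
  white: 337 × 1/4 = 84.25
Contribution of red: (81 − 84.25)² / 84.25 = 0.1254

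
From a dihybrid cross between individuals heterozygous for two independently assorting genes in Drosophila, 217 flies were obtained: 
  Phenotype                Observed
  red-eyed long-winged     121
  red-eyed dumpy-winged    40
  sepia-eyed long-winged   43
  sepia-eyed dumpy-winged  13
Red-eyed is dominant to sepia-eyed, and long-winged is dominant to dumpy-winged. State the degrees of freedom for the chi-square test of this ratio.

3

A dihybrid F₂ with independent assortment and complete dominance at both loci gives a 9:3:3:1 phenotypic ratio.
A goodness-of-fit test with 4 phenotype classes has df = 4 − 1 = 3.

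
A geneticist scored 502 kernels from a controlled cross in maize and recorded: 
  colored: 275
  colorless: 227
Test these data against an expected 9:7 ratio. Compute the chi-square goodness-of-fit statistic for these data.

Expected counts for N = 502 under a 9:7 ratio (total parts = 16):
  colored: 502 × 9/16 = 282.375
  colorless: 502 × 7/16 = 219.625
χ² = Σ (O − E)² / E
  colored: (275 − 282.375)² / 282.375 = 0.1926
  colorless: (227 − 219.625)² / 219.625 = 0.2477
χ² = 0.1926 + 0.2477 = 0.4403 ≈ 0.440

0.440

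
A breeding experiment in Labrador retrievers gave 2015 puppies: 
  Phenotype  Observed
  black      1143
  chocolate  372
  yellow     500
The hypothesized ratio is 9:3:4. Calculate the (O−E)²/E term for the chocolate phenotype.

0.089

The 9:3:4 ratio has 16 parts, so with N = 2015 the expected counts are:
  black: 2015 × 9/16 = 1133.4375
  chocolate: 2015 × 3/16 = 377.8125
  yellow: 2015 × 4/16 = 503.75
Contribution of chocolate: (372 − 377.8125)² / 377.8125 = 0.0894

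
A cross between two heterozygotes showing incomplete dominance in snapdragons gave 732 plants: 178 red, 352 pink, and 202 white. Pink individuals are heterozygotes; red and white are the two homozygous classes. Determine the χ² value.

With incomplete dominance, a heterozygote × heterozygote cross gives a 1:2:1 phenotypic ratio.
The 1:2:1 ratio has 4 parts, so with N = 732 the expected counts are:
  red: 732 × 1/4 = 183
  pink: 732 × 2/4 = 366
  white: 732 × 1/4 = 183
χ² = Σ (O − E)² / E
  red: (178 − 183)² / 183 = 0.1366
  pink: (352 − 366)² / 366 = 0.5355
  white: (202 − 183)² / 183 = 1.9727
χ² = 0.1366 + 0.5355 + 1.9727 = 2.6448 ≈ 2.645

2.645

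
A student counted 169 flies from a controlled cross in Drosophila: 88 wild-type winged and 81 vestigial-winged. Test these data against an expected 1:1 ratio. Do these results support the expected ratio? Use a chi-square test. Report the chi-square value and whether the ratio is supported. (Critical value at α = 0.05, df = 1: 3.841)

0.290; consistent

Expected counts for N = 169 under a 1:1 ratio (total parts = 2):
  wild-type winged: 169 × 1/2 = 84.5
  vestigial-winged: 169 × 1/2 = 84.5
χ² = Σ (O − E)² / E
  wild-type winged: (88 − 84.5)² / 84.5 = 0.1450
  vestigial-winged: (81 − 84.5)² / 84.5 = 0.1450
χ² = 0.1450 + 0.1450 = 0.290
Degrees of freedom = 2 − 1 = 1; critical value at α = 0.05 is 3.841.
Since 0.290 < 3.841, we fail to reject the null hypothesis — the data are consistent with the 1:1 ratio.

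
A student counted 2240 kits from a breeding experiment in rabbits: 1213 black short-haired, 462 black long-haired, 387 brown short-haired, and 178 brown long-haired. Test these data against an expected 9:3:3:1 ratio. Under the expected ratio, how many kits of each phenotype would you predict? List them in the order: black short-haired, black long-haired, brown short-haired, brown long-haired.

Total ratio parts = 16. Expected numbers out of 2240:
  black short-haired: 2240 × 9/16 = 1260
  black long-haired: 2240 × 3/16 = 420
  brown short-haired: 2240 × 3/16 = 420
  brown long-haired: 2240 × 1/16 = 140

1260, 420, 420, 140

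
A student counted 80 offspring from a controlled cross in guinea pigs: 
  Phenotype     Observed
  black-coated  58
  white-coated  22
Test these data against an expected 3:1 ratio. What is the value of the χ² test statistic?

Expected counts for N = 80 under a 3:1 ratio (total parts = 4):
  black-coated: 80 × 3/4 = 60
  white-coated: 80 × 1/4 = 20
χ² = Σ (O − E)² / E
  black-coated: (58 − 60)² / 60 = 0.0667
  white-coated: (22 − 20)² / 20 = 0.2000
χ² = 0.0667 + 0.2000 = 0.2667 ≈ 0.267

0.267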